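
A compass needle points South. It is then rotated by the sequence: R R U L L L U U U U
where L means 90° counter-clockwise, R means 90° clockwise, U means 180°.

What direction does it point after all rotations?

Start: South
  R (right (90° clockwise)) -> West
  R (right (90° clockwise)) -> North
  U (U-turn (180°)) -> South
  L (left (90° counter-clockwise)) -> East
  L (left (90° counter-clockwise)) -> North
  L (left (90° counter-clockwise)) -> West
  U (U-turn (180°)) -> East
  U (U-turn (180°)) -> West
  U (U-turn (180°)) -> East
  U (U-turn (180°)) -> West
Final: West

Answer: Final heading: West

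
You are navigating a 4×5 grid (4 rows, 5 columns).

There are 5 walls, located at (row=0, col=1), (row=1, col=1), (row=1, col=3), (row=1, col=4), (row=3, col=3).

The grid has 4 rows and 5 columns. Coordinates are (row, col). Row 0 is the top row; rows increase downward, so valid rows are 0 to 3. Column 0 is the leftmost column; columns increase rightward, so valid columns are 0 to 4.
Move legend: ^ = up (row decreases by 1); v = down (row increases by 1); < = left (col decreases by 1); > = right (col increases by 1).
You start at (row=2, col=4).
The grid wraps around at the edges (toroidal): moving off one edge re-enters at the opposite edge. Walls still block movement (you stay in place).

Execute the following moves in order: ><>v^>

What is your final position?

Answer: Final position: (row=2, col=1)

Derivation:
Start: (row=2, col=4)
  > (right): (row=2, col=4) -> (row=2, col=0)
  < (left): (row=2, col=0) -> (row=2, col=4)
  > (right): (row=2, col=4) -> (row=2, col=0)
  v (down): (row=2, col=0) -> (row=3, col=0)
  ^ (up): (row=3, col=0) -> (row=2, col=0)
  > (right): (row=2, col=0) -> (row=2, col=1)
Final: (row=2, col=1)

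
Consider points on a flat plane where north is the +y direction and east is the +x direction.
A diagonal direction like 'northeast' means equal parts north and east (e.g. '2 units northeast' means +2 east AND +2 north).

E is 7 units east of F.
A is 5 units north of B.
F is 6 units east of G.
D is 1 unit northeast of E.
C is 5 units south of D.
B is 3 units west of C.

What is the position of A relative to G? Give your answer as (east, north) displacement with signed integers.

Answer: A is at (east=11, north=1) relative to G.

Derivation:
Place G at the origin (east=0, north=0).
  F is 6 units east of G: delta (east=+6, north=+0); F at (east=6, north=0).
  E is 7 units east of F: delta (east=+7, north=+0); E at (east=13, north=0).
  D is 1 unit northeast of E: delta (east=+1, north=+1); D at (east=14, north=1).
  C is 5 units south of D: delta (east=+0, north=-5); C at (east=14, north=-4).
  B is 3 units west of C: delta (east=-3, north=+0); B at (east=11, north=-4).
  A is 5 units north of B: delta (east=+0, north=+5); A at (east=11, north=1).
Therefore A relative to G: (east=11, north=1).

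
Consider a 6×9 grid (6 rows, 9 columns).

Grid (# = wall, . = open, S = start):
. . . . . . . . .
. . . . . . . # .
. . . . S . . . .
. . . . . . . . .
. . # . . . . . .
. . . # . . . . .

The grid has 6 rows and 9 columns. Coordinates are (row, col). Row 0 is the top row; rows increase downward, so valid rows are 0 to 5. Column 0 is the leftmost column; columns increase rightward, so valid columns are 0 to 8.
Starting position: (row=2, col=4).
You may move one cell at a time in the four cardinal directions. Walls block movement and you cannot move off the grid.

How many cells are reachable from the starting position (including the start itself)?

BFS flood-fill from (row=2, col=4):
  Distance 0: (row=2, col=4)
  Distance 1: (row=1, col=4), (row=2, col=3), (row=2, col=5), (row=3, col=4)
  Distance 2: (row=0, col=4), (row=1, col=3), (row=1, col=5), (row=2, col=2), (row=2, col=6), (row=3, col=3), (row=3, col=5), (row=4, col=4)
  Distance 3: (row=0, col=3), (row=0, col=5), (row=1, col=2), (row=1, col=6), (row=2, col=1), (row=2, col=7), (row=3, col=2), (row=3, col=6), (row=4, col=3), (row=4, col=5), (row=5, col=4)
  Distance 4: (row=0, col=2), (row=0, col=6), (row=1, col=1), (row=2, col=0), (row=2, col=8), (row=3, col=1), (row=3, col=7), (row=4, col=6), (row=5, col=5)
  Distance 5: (row=0, col=1), (row=0, col=7), (row=1, col=0), (row=1, col=8), (row=3, col=0), (row=3, col=8), (row=4, col=1), (row=4, col=7), (row=5, col=6)
  Distance 6: (row=0, col=0), (row=0, col=8), (row=4, col=0), (row=4, col=8), (row=5, col=1), (row=5, col=7)
  Distance 7: (row=5, col=0), (row=5, col=2), (row=5, col=8)
Total reachable: 51 (grid has 51 open cells total)

Answer: Reachable cells: 51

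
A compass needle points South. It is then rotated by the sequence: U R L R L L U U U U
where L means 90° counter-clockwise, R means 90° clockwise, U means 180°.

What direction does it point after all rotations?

Start: South
  U (U-turn (180°)) -> North
  R (right (90° clockwise)) -> East
  L (left (90° counter-clockwise)) -> North
  R (right (90° clockwise)) -> East
  L (left (90° counter-clockwise)) -> North
  L (left (90° counter-clockwise)) -> West
  U (U-turn (180°)) -> East
  U (U-turn (180°)) -> West
  U (U-turn (180°)) -> East
  U (U-turn (180°)) -> West
Final: West

Answer: Final heading: West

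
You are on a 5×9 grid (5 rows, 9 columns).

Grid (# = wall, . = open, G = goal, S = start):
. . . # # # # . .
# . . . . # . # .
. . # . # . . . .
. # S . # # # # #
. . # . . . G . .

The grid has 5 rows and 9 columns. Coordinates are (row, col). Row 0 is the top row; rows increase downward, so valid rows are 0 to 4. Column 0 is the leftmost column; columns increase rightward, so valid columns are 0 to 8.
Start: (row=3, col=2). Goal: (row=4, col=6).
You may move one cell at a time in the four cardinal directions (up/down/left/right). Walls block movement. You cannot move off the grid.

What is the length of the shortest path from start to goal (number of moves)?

BFS from (row=3, col=2) until reaching (row=4, col=6):
  Distance 0: (row=3, col=2)
  Distance 1: (row=3, col=3)
  Distance 2: (row=2, col=3), (row=4, col=3)
  Distance 3: (row=1, col=3), (row=4, col=4)
  Distance 4: (row=1, col=2), (row=1, col=4), (row=4, col=5)
  Distance 5: (row=0, col=2), (row=1, col=1), (row=4, col=6)  <- goal reached here
One shortest path (5 moves): (row=3, col=2) -> (row=3, col=3) -> (row=4, col=3) -> (row=4, col=4) -> (row=4, col=5) -> (row=4, col=6)

Answer: Shortest path length: 5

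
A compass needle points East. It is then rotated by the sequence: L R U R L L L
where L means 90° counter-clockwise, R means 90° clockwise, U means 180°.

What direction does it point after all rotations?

Answer: Final heading: East

Derivation:
Start: East
  L (left (90° counter-clockwise)) -> North
  R (right (90° clockwise)) -> East
  U (U-turn (180°)) -> West
  R (right (90° clockwise)) -> North
  L (left (90° counter-clockwise)) -> West
  L (left (90° counter-clockwise)) -> South
  L (left (90° counter-clockwise)) -> East
Final: East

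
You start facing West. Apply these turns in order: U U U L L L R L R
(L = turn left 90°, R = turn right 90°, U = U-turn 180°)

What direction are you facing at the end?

Start: West
  U (U-turn (180°)) -> East
  U (U-turn (180°)) -> West
  U (U-turn (180°)) -> East
  L (left (90° counter-clockwise)) -> North
  L (left (90° counter-clockwise)) -> West
  L (left (90° counter-clockwise)) -> South
  R (right (90° clockwise)) -> West
  L (left (90° counter-clockwise)) -> South
  R (right (90° clockwise)) -> West
Final: West

Answer: Final heading: West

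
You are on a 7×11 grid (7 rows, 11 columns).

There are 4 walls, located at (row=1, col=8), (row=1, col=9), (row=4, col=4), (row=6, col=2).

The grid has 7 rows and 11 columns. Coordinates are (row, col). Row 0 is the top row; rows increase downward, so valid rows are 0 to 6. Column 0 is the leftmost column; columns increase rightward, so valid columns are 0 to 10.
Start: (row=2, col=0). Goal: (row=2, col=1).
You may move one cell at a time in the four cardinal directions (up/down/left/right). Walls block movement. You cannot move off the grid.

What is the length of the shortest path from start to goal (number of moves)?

BFS from (row=2, col=0) until reaching (row=2, col=1):
  Distance 0: (row=2, col=0)
  Distance 1: (row=1, col=0), (row=2, col=1), (row=3, col=0)  <- goal reached here
One shortest path (1 moves): (row=2, col=0) -> (row=2, col=1)

Answer: Shortest path length: 1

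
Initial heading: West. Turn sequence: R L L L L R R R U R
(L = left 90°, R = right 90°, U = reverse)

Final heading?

Answer: Final heading: South

Derivation:
Start: West
  R (right (90° clockwise)) -> North
  L (left (90° counter-clockwise)) -> West
  L (left (90° counter-clockwise)) -> South
  L (left (90° counter-clockwise)) -> East
  L (left (90° counter-clockwise)) -> North
  R (right (90° clockwise)) -> East
  R (right (90° clockwise)) -> South
  R (right (90° clockwise)) -> West
  U (U-turn (180°)) -> East
  R (right (90° clockwise)) -> South
Final: South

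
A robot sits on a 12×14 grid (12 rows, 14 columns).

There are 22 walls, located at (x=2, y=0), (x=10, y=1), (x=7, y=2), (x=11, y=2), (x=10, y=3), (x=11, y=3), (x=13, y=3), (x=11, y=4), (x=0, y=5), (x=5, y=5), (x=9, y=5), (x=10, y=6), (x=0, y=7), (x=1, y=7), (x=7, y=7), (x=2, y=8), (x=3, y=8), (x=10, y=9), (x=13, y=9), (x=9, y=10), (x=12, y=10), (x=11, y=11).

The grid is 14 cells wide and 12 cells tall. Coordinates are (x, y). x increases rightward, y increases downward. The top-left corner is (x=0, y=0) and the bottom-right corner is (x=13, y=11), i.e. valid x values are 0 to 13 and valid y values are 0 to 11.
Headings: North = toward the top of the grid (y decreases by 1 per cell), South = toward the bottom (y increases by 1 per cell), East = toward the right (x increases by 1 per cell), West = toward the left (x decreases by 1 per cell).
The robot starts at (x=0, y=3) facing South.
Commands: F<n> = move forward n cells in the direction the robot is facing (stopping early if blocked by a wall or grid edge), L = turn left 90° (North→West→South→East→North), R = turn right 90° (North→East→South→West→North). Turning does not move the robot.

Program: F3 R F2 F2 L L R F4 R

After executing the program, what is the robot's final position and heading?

Start: (x=0, y=3), facing South
  F3: move forward 1/3 (blocked), now at (x=0, y=4)
  R: turn right, now facing West
  F2: move forward 0/2 (blocked), now at (x=0, y=4)
  F2: move forward 0/2 (blocked), now at (x=0, y=4)
  L: turn left, now facing South
  L: turn left, now facing East
  R: turn right, now facing South
  F4: move forward 0/4 (blocked), now at (x=0, y=4)
  R: turn right, now facing West
Final: (x=0, y=4), facing West

Answer: Final position: (x=0, y=4), facing West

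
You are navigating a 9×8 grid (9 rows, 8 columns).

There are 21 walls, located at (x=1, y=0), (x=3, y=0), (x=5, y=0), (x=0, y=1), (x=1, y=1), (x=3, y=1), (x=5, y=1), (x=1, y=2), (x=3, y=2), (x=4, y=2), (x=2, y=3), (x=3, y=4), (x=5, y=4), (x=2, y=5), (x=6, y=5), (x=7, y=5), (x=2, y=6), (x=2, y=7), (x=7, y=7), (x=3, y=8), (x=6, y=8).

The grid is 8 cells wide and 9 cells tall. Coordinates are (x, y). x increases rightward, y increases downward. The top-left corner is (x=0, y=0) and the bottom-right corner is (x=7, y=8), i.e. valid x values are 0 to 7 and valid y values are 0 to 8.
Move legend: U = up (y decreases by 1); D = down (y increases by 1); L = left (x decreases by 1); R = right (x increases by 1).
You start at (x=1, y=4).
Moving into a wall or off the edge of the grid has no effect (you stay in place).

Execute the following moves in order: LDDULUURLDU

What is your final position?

Start: (x=1, y=4)
  L (left): (x=1, y=4) -> (x=0, y=4)
  D (down): (x=0, y=4) -> (x=0, y=5)
  D (down): (x=0, y=5) -> (x=0, y=6)
  U (up): (x=0, y=6) -> (x=0, y=5)
  L (left): blocked, stay at (x=0, y=5)
  U (up): (x=0, y=5) -> (x=0, y=4)
  U (up): (x=0, y=4) -> (x=0, y=3)
  R (right): (x=0, y=3) -> (x=1, y=3)
  L (left): (x=1, y=3) -> (x=0, y=3)
  D (down): (x=0, y=3) -> (x=0, y=4)
  U (up): (x=0, y=4) -> (x=0, y=3)
Final: (x=0, y=3)

Answer: Final position: (x=0, y=3)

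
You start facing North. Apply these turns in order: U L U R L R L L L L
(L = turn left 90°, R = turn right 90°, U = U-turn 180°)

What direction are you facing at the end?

Answer: Final heading: North

Derivation:
Start: North
  U (U-turn (180°)) -> South
  L (left (90° counter-clockwise)) -> East
  U (U-turn (180°)) -> West
  R (right (90° clockwise)) -> North
  L (left (90° counter-clockwise)) -> West
  R (right (90° clockwise)) -> North
  L (left (90° counter-clockwise)) -> West
  L (left (90° counter-clockwise)) -> South
  L (left (90° counter-clockwise)) -> East
  L (left (90° counter-clockwise)) -> North
Final: North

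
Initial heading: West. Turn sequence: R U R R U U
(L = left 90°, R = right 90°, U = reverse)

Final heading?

Answer: Final heading: North

Derivation:
Start: West
  R (right (90° clockwise)) -> North
  U (U-turn (180°)) -> South
  R (right (90° clockwise)) -> West
  R (right (90° clockwise)) -> North
  U (U-turn (180°)) -> South
  U (U-turn (180°)) -> North
Final: North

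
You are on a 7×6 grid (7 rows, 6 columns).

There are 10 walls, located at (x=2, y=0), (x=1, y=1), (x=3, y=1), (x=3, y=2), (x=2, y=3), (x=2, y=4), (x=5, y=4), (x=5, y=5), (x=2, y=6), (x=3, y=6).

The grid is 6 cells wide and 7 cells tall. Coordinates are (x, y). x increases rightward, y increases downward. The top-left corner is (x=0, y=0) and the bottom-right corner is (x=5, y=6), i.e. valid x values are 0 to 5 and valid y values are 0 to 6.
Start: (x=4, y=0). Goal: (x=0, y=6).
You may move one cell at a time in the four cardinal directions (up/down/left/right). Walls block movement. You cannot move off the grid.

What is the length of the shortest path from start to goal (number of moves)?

BFS from (x=4, y=0) until reaching (x=0, y=6):
  Distance 0: (x=4, y=0)
  Distance 1: (x=3, y=0), (x=5, y=0), (x=4, y=1)
  Distance 2: (x=5, y=1), (x=4, y=2)
  Distance 3: (x=5, y=2), (x=4, y=3)
  Distance 4: (x=3, y=3), (x=5, y=3), (x=4, y=4)
  Distance 5: (x=3, y=4), (x=4, y=5)
  Distance 6: (x=3, y=5), (x=4, y=6)
  Distance 7: (x=2, y=5), (x=5, y=6)
  Distance 8: (x=1, y=5)
  Distance 9: (x=1, y=4), (x=0, y=5), (x=1, y=6)
  Distance 10: (x=1, y=3), (x=0, y=4), (x=0, y=6)  <- goal reached here
One shortest path (10 moves): (x=4, y=0) -> (x=4, y=1) -> (x=4, y=2) -> (x=4, y=3) -> (x=3, y=3) -> (x=3, y=4) -> (x=3, y=5) -> (x=2, y=5) -> (x=1, y=5) -> (x=0, y=5) -> (x=0, y=6)

Answer: Shortest path length: 10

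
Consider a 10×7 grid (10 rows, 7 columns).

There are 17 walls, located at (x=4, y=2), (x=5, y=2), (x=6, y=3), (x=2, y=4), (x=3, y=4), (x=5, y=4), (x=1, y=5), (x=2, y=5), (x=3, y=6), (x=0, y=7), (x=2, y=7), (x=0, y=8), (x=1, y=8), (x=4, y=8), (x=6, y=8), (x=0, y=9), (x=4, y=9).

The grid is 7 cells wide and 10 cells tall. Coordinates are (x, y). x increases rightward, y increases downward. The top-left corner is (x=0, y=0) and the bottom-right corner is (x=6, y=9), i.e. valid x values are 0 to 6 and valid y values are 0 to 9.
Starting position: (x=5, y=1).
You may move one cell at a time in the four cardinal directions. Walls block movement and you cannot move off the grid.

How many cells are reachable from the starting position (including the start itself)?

Answer: Reachable cells: 53

Derivation:
BFS flood-fill from (x=5, y=1):
  Distance 0: (x=5, y=1)
  Distance 1: (x=5, y=0), (x=4, y=1), (x=6, y=1)
  Distance 2: (x=4, y=0), (x=6, y=0), (x=3, y=1), (x=6, y=2)
  Distance 3: (x=3, y=0), (x=2, y=1), (x=3, y=2)
  Distance 4: (x=2, y=0), (x=1, y=1), (x=2, y=2), (x=3, y=3)
  Distance 5: (x=1, y=0), (x=0, y=1), (x=1, y=2), (x=2, y=3), (x=4, y=3)
  Distance 6: (x=0, y=0), (x=0, y=2), (x=1, y=3), (x=5, y=3), (x=4, y=4)
  Distance 7: (x=0, y=3), (x=1, y=4), (x=4, y=5)
  Distance 8: (x=0, y=4), (x=3, y=5), (x=5, y=5), (x=4, y=6)
  Distance 9: (x=0, y=5), (x=6, y=5), (x=5, y=6), (x=4, y=7)
  Distance 10: (x=6, y=4), (x=0, y=6), (x=6, y=6), (x=3, y=7), (x=5, y=7)
  Distance 11: (x=1, y=6), (x=6, y=7), (x=3, y=8), (x=5, y=8)
  Distance 12: (x=2, y=6), (x=1, y=7), (x=2, y=8), (x=3, y=9), (x=5, y=9)
  Distance 13: (x=2, y=9), (x=6, y=9)
  Distance 14: (x=1, y=9)
Total reachable: 53 (grid has 53 open cells total)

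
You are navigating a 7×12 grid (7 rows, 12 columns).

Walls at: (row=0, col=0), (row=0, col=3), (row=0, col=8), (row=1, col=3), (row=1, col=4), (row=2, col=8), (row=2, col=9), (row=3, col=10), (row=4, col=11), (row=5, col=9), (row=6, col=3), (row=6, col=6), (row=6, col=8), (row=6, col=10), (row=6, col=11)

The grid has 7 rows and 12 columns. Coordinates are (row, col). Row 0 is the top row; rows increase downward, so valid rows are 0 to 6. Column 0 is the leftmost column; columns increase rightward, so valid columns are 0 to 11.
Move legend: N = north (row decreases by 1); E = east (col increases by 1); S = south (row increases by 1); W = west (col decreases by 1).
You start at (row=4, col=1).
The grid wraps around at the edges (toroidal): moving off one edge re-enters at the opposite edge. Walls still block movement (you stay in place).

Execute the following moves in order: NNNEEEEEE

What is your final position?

Answer: Final position: (row=1, col=2)

Derivation:
Start: (row=4, col=1)
  N (north): (row=4, col=1) -> (row=3, col=1)
  N (north): (row=3, col=1) -> (row=2, col=1)
  N (north): (row=2, col=1) -> (row=1, col=1)
  E (east): (row=1, col=1) -> (row=1, col=2)
  [×5]E (east): blocked, stay at (row=1, col=2)
Final: (row=1, col=2)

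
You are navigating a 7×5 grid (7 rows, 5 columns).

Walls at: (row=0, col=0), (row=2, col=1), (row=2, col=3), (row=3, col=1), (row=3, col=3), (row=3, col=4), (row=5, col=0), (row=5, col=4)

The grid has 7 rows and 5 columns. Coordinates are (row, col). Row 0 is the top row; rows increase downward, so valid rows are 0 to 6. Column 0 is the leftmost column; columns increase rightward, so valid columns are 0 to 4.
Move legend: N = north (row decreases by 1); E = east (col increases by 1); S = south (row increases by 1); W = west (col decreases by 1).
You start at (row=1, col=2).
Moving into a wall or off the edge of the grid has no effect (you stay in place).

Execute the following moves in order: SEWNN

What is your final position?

Answer: Final position: (row=0, col=2)

Derivation:
Start: (row=1, col=2)
  S (south): (row=1, col=2) -> (row=2, col=2)
  E (east): blocked, stay at (row=2, col=2)
  W (west): blocked, stay at (row=2, col=2)
  N (north): (row=2, col=2) -> (row=1, col=2)
  N (north): (row=1, col=2) -> (row=0, col=2)
Final: (row=0, col=2)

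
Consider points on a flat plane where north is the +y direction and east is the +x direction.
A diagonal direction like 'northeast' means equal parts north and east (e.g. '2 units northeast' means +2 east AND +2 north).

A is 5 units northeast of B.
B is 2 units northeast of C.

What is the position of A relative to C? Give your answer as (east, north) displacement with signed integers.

Answer: A is at (east=7, north=7) relative to C.

Derivation:
Place C at the origin (east=0, north=0).
  B is 2 units northeast of C: delta (east=+2, north=+2); B at (east=2, north=2).
  A is 5 units northeast of B: delta (east=+5, north=+5); A at (east=7, north=7).
Therefore A relative to C: (east=7, north=7).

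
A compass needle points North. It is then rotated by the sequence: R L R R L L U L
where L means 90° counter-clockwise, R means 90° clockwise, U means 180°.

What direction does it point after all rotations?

Start: North
  R (right (90° clockwise)) -> East
  L (left (90° counter-clockwise)) -> North
  R (right (90° clockwise)) -> East
  R (right (90° clockwise)) -> South
  L (left (90° counter-clockwise)) -> East
  L (left (90° counter-clockwise)) -> North
  U (U-turn (180°)) -> South
  L (left (90° counter-clockwise)) -> East
Final: East

Answer: Final heading: East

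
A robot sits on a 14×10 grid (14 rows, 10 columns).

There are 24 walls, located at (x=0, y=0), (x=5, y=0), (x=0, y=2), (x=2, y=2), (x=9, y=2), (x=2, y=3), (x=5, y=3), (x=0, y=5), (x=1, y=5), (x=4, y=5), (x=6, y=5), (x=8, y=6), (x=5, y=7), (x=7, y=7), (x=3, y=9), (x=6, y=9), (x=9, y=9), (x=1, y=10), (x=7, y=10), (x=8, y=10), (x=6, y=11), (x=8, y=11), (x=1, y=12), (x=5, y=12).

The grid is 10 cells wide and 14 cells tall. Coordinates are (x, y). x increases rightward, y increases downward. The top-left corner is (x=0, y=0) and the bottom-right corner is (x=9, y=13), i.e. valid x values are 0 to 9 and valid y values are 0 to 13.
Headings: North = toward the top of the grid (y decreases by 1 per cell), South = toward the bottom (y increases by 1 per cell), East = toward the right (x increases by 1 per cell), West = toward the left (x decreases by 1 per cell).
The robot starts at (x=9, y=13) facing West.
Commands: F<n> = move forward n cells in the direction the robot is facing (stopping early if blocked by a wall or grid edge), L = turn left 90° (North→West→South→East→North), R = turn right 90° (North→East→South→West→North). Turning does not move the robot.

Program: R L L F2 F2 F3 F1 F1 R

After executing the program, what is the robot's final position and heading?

Answer: Final position: (x=9, y=13), facing West

Derivation:
Start: (x=9, y=13), facing West
  R: turn right, now facing North
  L: turn left, now facing West
  L: turn left, now facing South
  F2: move forward 0/2 (blocked), now at (x=9, y=13)
  F2: move forward 0/2 (blocked), now at (x=9, y=13)
  F3: move forward 0/3 (blocked), now at (x=9, y=13)
  F1: move forward 0/1 (blocked), now at (x=9, y=13)
  F1: move forward 0/1 (blocked), now at (x=9, y=13)
  R: turn right, now facing West
Final: (x=9, y=13), facing West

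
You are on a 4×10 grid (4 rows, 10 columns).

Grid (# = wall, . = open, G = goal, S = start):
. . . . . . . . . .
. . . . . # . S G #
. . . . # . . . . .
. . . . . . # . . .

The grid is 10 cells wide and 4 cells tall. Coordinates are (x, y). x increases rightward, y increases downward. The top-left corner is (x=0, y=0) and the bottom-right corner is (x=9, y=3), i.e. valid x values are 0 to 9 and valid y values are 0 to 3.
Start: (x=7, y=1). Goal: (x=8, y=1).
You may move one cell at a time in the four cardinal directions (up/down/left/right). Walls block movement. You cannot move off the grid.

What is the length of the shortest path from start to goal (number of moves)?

BFS from (x=7, y=1) until reaching (x=8, y=1):
  Distance 0: (x=7, y=1)
  Distance 1: (x=7, y=0), (x=6, y=1), (x=8, y=1), (x=7, y=2)  <- goal reached here
One shortest path (1 moves): (x=7, y=1) -> (x=8, y=1)

Answer: Shortest path length: 1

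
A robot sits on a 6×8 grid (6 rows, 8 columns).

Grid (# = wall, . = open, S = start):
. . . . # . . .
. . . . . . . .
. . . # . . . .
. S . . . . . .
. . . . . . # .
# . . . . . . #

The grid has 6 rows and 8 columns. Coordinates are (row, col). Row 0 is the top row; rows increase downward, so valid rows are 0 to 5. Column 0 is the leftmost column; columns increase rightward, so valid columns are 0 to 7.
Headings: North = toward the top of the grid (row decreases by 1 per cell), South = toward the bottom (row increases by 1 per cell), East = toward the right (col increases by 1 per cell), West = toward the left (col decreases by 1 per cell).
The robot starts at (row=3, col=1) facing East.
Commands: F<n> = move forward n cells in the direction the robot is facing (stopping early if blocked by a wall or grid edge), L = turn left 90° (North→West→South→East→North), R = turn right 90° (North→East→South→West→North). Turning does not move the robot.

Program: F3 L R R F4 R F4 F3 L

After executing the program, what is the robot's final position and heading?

Answer: Final position: (row=5, col=1), facing South

Derivation:
Start: (row=3, col=1), facing East
  F3: move forward 3, now at (row=3, col=4)
  L: turn left, now facing North
  R: turn right, now facing East
  R: turn right, now facing South
  F4: move forward 2/4 (blocked), now at (row=5, col=4)
  R: turn right, now facing West
  F4: move forward 3/4 (blocked), now at (row=5, col=1)
  F3: move forward 0/3 (blocked), now at (row=5, col=1)
  L: turn left, now facing South
Final: (row=5, col=1), facing South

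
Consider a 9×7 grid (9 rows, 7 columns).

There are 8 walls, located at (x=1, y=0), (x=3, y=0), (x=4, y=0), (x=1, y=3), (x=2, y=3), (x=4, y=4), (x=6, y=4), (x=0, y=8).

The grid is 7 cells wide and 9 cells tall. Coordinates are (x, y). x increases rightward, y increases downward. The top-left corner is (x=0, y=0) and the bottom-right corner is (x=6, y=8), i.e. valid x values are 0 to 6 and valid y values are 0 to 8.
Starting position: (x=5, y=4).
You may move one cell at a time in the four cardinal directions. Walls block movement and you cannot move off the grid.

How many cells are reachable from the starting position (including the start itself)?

BFS flood-fill from (x=5, y=4):
  Distance 0: (x=5, y=4)
  Distance 1: (x=5, y=3), (x=5, y=5)
  Distance 2: (x=5, y=2), (x=4, y=3), (x=6, y=3), (x=4, y=5), (x=6, y=5), (x=5, y=6)
  Distance 3: (x=5, y=1), (x=4, y=2), (x=6, y=2), (x=3, y=3), (x=3, y=5), (x=4, y=6), (x=6, y=6), (x=5, y=7)
  Distance 4: (x=5, y=0), (x=4, y=1), (x=6, y=1), (x=3, y=2), (x=3, y=4), (x=2, y=5), (x=3, y=6), (x=4, y=7), (x=6, y=7), (x=5, y=8)
  Distance 5: (x=6, y=0), (x=3, y=1), (x=2, y=2), (x=2, y=4), (x=1, y=5), (x=2, y=6), (x=3, y=7), (x=4, y=8), (x=6, y=8)
  Distance 6: (x=2, y=1), (x=1, y=2), (x=1, y=4), (x=0, y=5), (x=1, y=6), (x=2, y=7), (x=3, y=8)
  Distance 7: (x=2, y=0), (x=1, y=1), (x=0, y=2), (x=0, y=4), (x=0, y=6), (x=1, y=7), (x=2, y=8)
  Distance 8: (x=0, y=1), (x=0, y=3), (x=0, y=7), (x=1, y=8)
  Distance 9: (x=0, y=0)
Total reachable: 55 (grid has 55 open cells total)

Answer: Reachable cells: 55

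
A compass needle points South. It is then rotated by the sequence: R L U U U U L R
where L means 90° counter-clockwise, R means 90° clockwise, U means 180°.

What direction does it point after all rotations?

Start: South
  R (right (90° clockwise)) -> West
  L (left (90° counter-clockwise)) -> South
  U (U-turn (180°)) -> North
  U (U-turn (180°)) -> South
  U (U-turn (180°)) -> North
  U (U-turn (180°)) -> South
  L (left (90° counter-clockwise)) -> East
  R (right (90° clockwise)) -> South
Final: South

Answer: Final heading: South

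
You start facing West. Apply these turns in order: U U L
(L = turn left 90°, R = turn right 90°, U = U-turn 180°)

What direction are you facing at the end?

Answer: Final heading: South

Derivation:
Start: West
  U (U-turn (180°)) -> East
  U (U-turn (180°)) -> West
  L (left (90° counter-clockwise)) -> South
Final: South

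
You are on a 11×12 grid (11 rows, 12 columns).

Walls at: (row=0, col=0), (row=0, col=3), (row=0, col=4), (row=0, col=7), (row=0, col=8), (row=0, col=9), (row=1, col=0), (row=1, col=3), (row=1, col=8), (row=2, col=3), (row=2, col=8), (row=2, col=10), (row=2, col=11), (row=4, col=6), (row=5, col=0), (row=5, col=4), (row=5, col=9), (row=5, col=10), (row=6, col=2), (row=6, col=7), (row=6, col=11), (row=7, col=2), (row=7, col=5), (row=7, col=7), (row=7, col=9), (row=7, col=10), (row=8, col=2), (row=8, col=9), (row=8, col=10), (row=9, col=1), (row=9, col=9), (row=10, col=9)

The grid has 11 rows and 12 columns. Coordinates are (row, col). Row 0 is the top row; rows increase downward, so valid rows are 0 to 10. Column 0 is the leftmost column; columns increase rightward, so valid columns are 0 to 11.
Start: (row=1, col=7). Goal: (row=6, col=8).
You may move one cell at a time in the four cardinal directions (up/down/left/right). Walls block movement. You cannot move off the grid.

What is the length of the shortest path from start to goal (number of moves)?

Answer: Shortest path length: 6

Derivation:
BFS from (row=1, col=7) until reaching (row=6, col=8):
  Distance 0: (row=1, col=7)
  Distance 1: (row=1, col=6), (row=2, col=7)
  Distance 2: (row=0, col=6), (row=1, col=5), (row=2, col=6), (row=3, col=7)
  Distance 3: (row=0, col=5), (row=1, col=4), (row=2, col=5), (row=3, col=6), (row=3, col=8), (row=4, col=7)
  Distance 4: (row=2, col=4), (row=3, col=5), (row=3, col=9), (row=4, col=8), (row=5, col=7)
  Distance 5: (row=2, col=9), (row=3, col=4), (row=3, col=10), (row=4, col=5), (row=4, col=9), (row=5, col=6), (row=5, col=8)
  Distance 6: (row=1, col=9), (row=3, col=3), (row=3, col=11), (row=4, col=4), (row=4, col=10), (row=5, col=5), (row=6, col=6), (row=6, col=8)  <- goal reached here
One shortest path (6 moves): (row=1, col=7) -> (row=2, col=7) -> (row=3, col=7) -> (row=3, col=8) -> (row=4, col=8) -> (row=5, col=8) -> (row=6, col=8)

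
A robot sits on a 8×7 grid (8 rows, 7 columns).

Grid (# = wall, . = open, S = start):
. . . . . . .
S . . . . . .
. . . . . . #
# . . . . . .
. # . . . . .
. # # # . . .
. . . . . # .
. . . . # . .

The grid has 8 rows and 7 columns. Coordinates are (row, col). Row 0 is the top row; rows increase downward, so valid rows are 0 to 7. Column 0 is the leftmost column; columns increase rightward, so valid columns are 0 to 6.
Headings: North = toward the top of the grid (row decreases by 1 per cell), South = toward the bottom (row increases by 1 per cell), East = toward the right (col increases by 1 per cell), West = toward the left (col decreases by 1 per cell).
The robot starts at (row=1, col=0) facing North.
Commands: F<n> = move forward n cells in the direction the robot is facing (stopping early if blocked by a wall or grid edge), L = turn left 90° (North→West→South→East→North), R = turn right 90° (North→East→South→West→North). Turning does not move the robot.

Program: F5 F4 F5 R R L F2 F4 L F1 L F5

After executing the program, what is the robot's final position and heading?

Start: (row=1, col=0), facing North
  F5: move forward 1/5 (blocked), now at (row=0, col=0)
  F4: move forward 0/4 (blocked), now at (row=0, col=0)
  F5: move forward 0/5 (blocked), now at (row=0, col=0)
  R: turn right, now facing East
  R: turn right, now facing South
  L: turn left, now facing East
  F2: move forward 2, now at (row=0, col=2)
  F4: move forward 4, now at (row=0, col=6)
  L: turn left, now facing North
  F1: move forward 0/1 (blocked), now at (row=0, col=6)
  L: turn left, now facing West
  F5: move forward 5, now at (row=0, col=1)
Final: (row=0, col=1), facing West

Answer: Final position: (row=0, col=1), facing West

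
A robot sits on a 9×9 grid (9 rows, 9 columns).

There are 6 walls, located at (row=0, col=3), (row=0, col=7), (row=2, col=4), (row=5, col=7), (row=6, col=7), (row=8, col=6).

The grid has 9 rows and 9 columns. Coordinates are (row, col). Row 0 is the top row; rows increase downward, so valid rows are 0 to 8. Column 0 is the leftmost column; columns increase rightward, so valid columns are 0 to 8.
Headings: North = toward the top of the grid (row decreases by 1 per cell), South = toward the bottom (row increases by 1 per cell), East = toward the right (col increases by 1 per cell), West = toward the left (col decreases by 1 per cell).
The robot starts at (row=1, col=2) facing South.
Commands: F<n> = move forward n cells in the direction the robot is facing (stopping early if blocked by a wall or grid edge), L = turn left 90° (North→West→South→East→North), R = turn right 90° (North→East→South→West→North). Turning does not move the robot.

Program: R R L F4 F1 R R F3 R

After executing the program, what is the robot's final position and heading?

Answer: Final position: (row=1, col=3), facing South

Derivation:
Start: (row=1, col=2), facing South
  R: turn right, now facing West
  R: turn right, now facing North
  L: turn left, now facing West
  F4: move forward 2/4 (blocked), now at (row=1, col=0)
  F1: move forward 0/1 (blocked), now at (row=1, col=0)
  R: turn right, now facing North
  R: turn right, now facing East
  F3: move forward 3, now at (row=1, col=3)
  R: turn right, now facing South
Final: (row=1, col=3), facing South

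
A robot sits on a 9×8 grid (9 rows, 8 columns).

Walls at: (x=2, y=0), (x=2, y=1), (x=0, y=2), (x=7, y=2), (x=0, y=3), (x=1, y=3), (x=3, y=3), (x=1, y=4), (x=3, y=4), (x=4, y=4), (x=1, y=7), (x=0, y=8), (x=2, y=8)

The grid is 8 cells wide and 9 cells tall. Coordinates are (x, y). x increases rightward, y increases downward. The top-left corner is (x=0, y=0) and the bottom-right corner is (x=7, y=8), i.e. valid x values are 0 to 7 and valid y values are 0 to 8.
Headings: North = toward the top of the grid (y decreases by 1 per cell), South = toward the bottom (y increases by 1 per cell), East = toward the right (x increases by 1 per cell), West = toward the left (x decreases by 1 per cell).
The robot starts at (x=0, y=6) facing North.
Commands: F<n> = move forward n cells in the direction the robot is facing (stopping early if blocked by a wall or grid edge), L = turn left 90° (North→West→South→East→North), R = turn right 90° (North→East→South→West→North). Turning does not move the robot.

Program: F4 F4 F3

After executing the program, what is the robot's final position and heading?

Start: (x=0, y=6), facing North
  F4: move forward 2/4 (blocked), now at (x=0, y=4)
  F4: move forward 0/4 (blocked), now at (x=0, y=4)
  F3: move forward 0/3 (blocked), now at (x=0, y=4)
Final: (x=0, y=4), facing North

Answer: Final position: (x=0, y=4), facing North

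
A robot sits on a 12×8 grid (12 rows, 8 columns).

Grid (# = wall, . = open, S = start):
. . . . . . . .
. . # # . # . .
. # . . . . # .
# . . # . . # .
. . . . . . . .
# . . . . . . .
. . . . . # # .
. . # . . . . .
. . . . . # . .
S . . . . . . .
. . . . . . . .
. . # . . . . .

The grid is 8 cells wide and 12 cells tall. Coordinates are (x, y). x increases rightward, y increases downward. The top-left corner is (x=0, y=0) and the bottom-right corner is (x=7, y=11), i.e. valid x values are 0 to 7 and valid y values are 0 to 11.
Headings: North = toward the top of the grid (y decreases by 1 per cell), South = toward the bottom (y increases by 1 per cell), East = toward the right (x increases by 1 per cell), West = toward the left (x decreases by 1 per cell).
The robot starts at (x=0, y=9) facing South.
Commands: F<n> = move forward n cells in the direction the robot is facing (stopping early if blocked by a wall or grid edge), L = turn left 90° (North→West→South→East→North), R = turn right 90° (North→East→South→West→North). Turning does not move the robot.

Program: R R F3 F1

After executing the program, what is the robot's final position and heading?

Start: (x=0, y=9), facing South
  R: turn right, now facing West
  R: turn right, now facing North
  F3: move forward 3, now at (x=0, y=6)
  F1: move forward 0/1 (blocked), now at (x=0, y=6)
Final: (x=0, y=6), facing North

Answer: Final position: (x=0, y=6), facing North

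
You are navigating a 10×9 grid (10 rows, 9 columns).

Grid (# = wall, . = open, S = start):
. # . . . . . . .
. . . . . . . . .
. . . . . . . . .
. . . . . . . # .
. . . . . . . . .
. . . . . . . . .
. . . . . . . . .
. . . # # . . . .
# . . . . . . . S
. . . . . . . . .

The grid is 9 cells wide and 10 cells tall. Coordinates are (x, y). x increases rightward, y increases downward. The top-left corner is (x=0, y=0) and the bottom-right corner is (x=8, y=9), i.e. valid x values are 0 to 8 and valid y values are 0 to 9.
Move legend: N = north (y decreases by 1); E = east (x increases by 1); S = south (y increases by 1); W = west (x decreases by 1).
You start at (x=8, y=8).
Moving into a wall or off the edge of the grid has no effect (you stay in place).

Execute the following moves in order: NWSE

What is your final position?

Answer: Final position: (x=8, y=8)

Derivation:
Start: (x=8, y=8)
  N (north): (x=8, y=8) -> (x=8, y=7)
  W (west): (x=8, y=7) -> (x=7, y=7)
  S (south): (x=7, y=7) -> (x=7, y=8)
  E (east): (x=7, y=8) -> (x=8, y=8)
Final: (x=8, y=8)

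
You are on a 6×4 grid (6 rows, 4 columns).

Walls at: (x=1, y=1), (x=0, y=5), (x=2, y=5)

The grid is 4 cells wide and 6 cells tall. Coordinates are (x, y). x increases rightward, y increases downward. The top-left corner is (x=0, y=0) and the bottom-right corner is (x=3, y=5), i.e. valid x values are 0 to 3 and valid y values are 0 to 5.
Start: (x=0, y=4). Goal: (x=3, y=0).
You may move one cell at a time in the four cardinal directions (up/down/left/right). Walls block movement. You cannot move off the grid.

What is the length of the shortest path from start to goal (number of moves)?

BFS from (x=0, y=4) until reaching (x=3, y=0):
  Distance 0: (x=0, y=4)
  Distance 1: (x=0, y=3), (x=1, y=4)
  Distance 2: (x=0, y=2), (x=1, y=3), (x=2, y=4), (x=1, y=5)
  Distance 3: (x=0, y=1), (x=1, y=2), (x=2, y=3), (x=3, y=4)
  Distance 4: (x=0, y=0), (x=2, y=2), (x=3, y=3), (x=3, y=5)
  Distance 5: (x=1, y=0), (x=2, y=1), (x=3, y=2)
  Distance 6: (x=2, y=0), (x=3, y=1)
  Distance 7: (x=3, y=0)  <- goal reached here
One shortest path (7 moves): (x=0, y=4) -> (x=1, y=4) -> (x=2, y=4) -> (x=3, y=4) -> (x=3, y=3) -> (x=3, y=2) -> (x=3, y=1) -> (x=3, y=0)

Answer: Shortest path length: 7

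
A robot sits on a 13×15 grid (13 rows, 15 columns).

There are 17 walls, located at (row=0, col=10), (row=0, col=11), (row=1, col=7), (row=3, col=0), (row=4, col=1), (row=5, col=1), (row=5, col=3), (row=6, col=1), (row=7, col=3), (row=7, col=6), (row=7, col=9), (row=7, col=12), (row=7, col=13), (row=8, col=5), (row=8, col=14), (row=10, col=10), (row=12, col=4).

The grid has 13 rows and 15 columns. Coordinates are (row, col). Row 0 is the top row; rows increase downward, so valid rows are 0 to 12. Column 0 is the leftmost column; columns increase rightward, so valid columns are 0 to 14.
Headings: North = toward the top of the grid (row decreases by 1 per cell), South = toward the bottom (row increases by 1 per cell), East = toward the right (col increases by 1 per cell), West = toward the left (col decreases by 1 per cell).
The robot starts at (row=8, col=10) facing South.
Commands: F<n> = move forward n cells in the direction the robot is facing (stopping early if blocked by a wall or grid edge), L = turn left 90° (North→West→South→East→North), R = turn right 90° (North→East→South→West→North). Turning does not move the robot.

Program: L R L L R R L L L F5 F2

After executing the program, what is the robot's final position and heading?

Answer: Final position: (row=8, col=6), facing West

Derivation:
Start: (row=8, col=10), facing South
  L: turn left, now facing East
  R: turn right, now facing South
  L: turn left, now facing East
  L: turn left, now facing North
  R: turn right, now facing East
  R: turn right, now facing South
  L: turn left, now facing East
  L: turn left, now facing North
  L: turn left, now facing West
  F5: move forward 4/5 (blocked), now at (row=8, col=6)
  F2: move forward 0/2 (blocked), now at (row=8, col=6)
Final: (row=8, col=6), facing West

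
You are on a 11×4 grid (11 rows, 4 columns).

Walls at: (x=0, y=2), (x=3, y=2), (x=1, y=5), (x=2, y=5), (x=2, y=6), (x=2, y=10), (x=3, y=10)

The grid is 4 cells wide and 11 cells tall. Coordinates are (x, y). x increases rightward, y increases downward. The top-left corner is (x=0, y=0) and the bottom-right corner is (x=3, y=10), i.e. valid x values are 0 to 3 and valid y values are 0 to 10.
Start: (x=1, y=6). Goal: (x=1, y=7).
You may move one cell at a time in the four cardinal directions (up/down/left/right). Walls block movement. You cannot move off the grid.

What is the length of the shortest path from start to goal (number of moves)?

BFS from (x=1, y=6) until reaching (x=1, y=7):
  Distance 0: (x=1, y=6)
  Distance 1: (x=0, y=6), (x=1, y=7)  <- goal reached here
One shortest path (1 moves): (x=1, y=6) -> (x=1, y=7)

Answer: Shortest path length: 1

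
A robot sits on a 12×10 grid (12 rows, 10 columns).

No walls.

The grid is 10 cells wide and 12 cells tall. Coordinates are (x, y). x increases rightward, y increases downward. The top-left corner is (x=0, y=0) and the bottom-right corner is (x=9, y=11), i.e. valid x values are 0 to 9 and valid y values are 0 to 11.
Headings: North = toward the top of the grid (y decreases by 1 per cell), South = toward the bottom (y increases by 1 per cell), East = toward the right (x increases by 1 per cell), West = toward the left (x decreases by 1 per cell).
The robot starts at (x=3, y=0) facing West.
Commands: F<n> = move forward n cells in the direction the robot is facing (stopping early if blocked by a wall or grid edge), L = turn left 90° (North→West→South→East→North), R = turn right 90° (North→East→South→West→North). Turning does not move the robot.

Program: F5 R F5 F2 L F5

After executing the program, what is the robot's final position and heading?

Start: (x=3, y=0), facing West
  F5: move forward 3/5 (blocked), now at (x=0, y=0)
  R: turn right, now facing North
  F5: move forward 0/5 (blocked), now at (x=0, y=0)
  F2: move forward 0/2 (blocked), now at (x=0, y=0)
  L: turn left, now facing West
  F5: move forward 0/5 (blocked), now at (x=0, y=0)
Final: (x=0, y=0), facing West

Answer: Final position: (x=0, y=0), facing West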